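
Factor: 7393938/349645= 2^1*3^1*5^(-1) * 353^1*3491^1*69929^ ( - 1) 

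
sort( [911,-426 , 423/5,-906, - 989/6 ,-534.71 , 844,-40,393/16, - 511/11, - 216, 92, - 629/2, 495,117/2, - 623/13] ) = [-906,  -  534.71, - 426,  -  629/2, - 216,-989/6, - 623/13, - 511/11,  -  40,393/16 , 117/2,423/5,92,495,  844, 911]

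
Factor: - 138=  - 2^1 * 3^1*23^1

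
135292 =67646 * 2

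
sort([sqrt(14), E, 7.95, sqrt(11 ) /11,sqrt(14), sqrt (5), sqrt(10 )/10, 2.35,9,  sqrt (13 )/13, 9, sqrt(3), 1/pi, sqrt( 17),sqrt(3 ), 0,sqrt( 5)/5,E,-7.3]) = [- 7.3, 0, sqrt( 13 )/13, sqrt ( 11 ) /11, sqrt(10) /10 , 1/pi,sqrt(5 ) /5, sqrt(3 ) , sqrt(3 ), sqrt( 5),2.35, E,E, sqrt (14),sqrt(14),sqrt( 17 ), 7.95, 9,9] 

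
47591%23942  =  23649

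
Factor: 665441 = 7^1 * 95063^1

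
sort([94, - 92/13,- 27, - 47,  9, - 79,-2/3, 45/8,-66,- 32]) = [ - 79,- 66,-47 , - 32,- 27, - 92/13, - 2/3, 45/8,9,94] 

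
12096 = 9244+2852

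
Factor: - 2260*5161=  - 11663860 = - 2^2 * 5^1*13^1*113^1 * 397^1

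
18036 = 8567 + 9469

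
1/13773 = 1/13773 = 0.00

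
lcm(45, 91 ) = 4095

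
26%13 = 0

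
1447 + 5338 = 6785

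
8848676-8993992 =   -  145316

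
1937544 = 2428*798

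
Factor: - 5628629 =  - 23^1*101^1*2423^1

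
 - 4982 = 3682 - 8664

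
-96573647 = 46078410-142652057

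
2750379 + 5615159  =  8365538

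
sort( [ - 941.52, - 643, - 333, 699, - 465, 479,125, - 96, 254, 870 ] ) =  [ - 941.52, - 643, - 465,-333, - 96, 125, 254, 479,699,870]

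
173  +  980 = 1153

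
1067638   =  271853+795785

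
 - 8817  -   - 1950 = -6867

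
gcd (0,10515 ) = 10515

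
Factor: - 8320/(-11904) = 65/93 =3^( - 1)*5^1*13^1*31^ ( - 1 )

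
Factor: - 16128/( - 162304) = 2^(-1 )*3^2*7^1 * 317^(-1) = 63/634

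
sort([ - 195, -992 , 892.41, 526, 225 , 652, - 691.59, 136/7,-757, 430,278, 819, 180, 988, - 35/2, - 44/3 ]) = [ - 992,-757,  -  691.59 ,-195,-35/2, - 44/3,  136/7,180, 225, 278,430,  526, 652,819, 892.41, 988 ] 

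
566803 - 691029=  - 124226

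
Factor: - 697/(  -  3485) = 5^(-1) = 1/5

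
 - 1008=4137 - 5145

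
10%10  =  0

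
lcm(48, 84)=336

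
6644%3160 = 324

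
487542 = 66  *7387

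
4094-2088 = 2006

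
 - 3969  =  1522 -5491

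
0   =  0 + 0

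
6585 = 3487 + 3098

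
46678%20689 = 5300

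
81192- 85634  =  -4442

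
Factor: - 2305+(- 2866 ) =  - 5171 = - 5171^1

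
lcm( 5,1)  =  5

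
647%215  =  2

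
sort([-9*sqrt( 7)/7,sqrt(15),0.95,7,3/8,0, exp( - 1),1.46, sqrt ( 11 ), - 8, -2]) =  [ - 8, - 9 * sqrt( 7)/7,  -  2,  0,exp( - 1),3/8,0.95,1.46, sqrt( 11),sqrt(15 ),7 ] 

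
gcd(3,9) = 3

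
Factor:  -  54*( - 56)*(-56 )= - 2^7*3^3*7^2 =- 169344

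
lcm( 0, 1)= 0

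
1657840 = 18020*92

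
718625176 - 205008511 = 513616665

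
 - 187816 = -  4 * 46954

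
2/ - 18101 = -1 + 18099/18101 = -0.00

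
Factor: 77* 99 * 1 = 3^2*7^1*11^2 = 7623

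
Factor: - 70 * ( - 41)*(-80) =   -  2^5*5^2* 7^1 * 41^1 = - 229600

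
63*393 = 24759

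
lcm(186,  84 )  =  2604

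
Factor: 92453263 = 7^1*13207609^1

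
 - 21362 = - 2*10681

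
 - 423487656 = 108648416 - 532136072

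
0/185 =0=0.00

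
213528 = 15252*14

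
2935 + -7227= - 4292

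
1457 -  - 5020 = 6477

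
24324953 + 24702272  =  49027225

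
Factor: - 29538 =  - 2^1*3^3 * 547^1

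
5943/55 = 108 + 3/55 = 108.05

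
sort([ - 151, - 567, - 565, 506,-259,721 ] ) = [-567, - 565, - 259, - 151, 506, 721]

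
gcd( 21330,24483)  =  3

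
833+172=1005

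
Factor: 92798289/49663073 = 3^2*29^1 * 59^(  -  1)*647^( -1 )  *1301^(-1 )*355549^1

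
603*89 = 53667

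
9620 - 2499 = 7121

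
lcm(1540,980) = 10780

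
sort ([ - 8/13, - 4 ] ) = [-4,-8/13]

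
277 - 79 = 198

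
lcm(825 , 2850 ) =31350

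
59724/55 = 59724/55 = 1085.89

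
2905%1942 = 963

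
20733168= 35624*582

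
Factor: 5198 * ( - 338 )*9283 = -2^2 * 13^2*23^1*113^1 *9283^1 = - 16309525492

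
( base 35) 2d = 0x53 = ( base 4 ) 1103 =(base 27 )32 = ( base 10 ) 83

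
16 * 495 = 7920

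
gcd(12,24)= 12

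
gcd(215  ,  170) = 5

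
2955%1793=1162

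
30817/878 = 35 + 87/878 = 35.10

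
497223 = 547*909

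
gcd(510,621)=3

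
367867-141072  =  226795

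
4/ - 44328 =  - 1/11082  =  -  0.00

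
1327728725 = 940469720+387259005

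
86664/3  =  28888 = 28888.00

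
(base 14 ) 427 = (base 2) 1100110011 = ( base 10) 819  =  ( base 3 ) 1010100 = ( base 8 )1463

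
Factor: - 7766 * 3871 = -2^1*7^2*11^1 * 79^1*353^1 = -30062186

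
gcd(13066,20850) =278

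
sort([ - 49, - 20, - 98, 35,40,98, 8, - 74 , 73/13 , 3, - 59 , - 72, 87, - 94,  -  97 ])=[ - 98,-97, - 94  , - 74 , - 72, - 59, - 49, -20, 3, 73/13, 8, 35,40, 87,98]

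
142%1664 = 142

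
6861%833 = 197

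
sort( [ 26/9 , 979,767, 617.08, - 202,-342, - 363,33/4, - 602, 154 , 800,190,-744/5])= [-602,-363,-342,-202,-744/5,26/9,  33/4, 154,190, 617.08, 767 , 800 , 979] 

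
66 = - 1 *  (-66)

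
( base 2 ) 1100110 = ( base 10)102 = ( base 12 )86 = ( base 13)7B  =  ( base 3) 10210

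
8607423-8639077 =-31654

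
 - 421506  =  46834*( - 9 ) 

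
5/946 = 5/946  =  0.01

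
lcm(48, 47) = 2256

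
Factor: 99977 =17^1* 5881^1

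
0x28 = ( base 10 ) 40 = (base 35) 15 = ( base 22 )1i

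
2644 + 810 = 3454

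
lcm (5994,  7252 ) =587412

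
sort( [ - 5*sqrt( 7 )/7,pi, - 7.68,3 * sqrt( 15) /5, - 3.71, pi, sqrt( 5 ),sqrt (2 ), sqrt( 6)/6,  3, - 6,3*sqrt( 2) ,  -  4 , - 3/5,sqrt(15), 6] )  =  [ - 7.68, -6, - 4,  -  3.71, - 5*sqrt(7)/7,-3/5 , sqrt( 6 ) /6,  sqrt( 2 ),sqrt( 5),3*sqrt(15) /5,  3, pi,  pi, sqrt(15 ),3 * sqrt(2) , 6] 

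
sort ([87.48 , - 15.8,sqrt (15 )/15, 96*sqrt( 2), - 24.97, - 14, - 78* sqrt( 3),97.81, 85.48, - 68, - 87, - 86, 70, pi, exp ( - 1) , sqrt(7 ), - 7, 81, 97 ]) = [  -  78*sqrt( 3 ) ,-87, - 86,- 68,-24.97, - 15.8,- 14, - 7, sqrt(15)/15, exp(-1 ),  sqrt( 7 ),  pi , 70, 81,85.48 , 87.48, 97 , 97.81, 96*sqrt(2)]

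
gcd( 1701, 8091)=9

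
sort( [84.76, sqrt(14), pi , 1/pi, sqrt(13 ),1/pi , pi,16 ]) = [1/pi,1/pi, pi, pi, sqrt( 13 ),sqrt( 14),16,84.76 ]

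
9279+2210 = 11489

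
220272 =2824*78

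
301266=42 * 7173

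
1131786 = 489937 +641849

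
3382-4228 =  - 846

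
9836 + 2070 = 11906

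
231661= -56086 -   -  287747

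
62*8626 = 534812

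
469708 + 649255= 1118963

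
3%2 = 1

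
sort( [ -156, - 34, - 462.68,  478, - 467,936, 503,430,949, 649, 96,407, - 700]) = [ - 700, - 467, - 462.68 , - 156,-34, 96, 407, 430, 478, 503,649, 936, 949]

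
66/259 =66/259 = 0.25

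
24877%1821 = 1204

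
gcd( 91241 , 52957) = 1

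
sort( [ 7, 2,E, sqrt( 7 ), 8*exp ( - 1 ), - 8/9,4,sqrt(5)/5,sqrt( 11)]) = [ - 8/9,sqrt( 5 )/5, 2,sqrt(7),E,  8*exp(-1),sqrt ( 11),4,7]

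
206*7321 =1508126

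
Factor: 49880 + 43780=93660 = 2^2* 3^1*5^1*7^1*223^1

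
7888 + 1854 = 9742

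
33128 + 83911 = 117039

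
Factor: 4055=5^1*811^1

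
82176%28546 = 25084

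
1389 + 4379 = 5768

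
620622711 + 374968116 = 995590827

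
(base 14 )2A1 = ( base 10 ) 533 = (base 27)jk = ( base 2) 1000010101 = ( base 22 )125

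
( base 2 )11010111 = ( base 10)215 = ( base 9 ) 258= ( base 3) 21222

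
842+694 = 1536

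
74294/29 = 74294/29= 2561.86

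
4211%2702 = 1509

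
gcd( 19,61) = 1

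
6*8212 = 49272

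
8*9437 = 75496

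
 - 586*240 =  -140640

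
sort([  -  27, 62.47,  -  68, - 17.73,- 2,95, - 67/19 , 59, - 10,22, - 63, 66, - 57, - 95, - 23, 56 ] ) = [ - 95  ,-68, - 63, - 57, - 27,  -  23, - 17.73, - 10, - 67/19, - 2,22, 56, 59,62.47,66,95]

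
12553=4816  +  7737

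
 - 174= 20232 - 20406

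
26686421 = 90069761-63383340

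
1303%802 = 501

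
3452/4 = 863= 863.00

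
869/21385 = 869/21385  =  0.04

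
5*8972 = 44860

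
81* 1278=103518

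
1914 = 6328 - 4414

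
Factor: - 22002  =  -2^1 * 3^1*19^1  *193^1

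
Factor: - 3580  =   -2^2*5^1* 179^1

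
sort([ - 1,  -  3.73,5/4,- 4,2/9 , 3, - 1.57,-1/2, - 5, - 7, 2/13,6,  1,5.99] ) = [ - 7, - 5, - 4,-3.73, - 1.57, - 1, - 1/2,  2/13,2/9,  1,5/4,3, 5.99,6]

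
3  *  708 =2124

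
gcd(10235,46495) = 5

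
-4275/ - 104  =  41+11/104 = 41.11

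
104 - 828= - 724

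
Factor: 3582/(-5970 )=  - 3^1*5^( - 1) = - 3/5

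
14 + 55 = 69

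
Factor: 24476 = 2^2*29^1*211^1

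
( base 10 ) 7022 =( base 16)1b6e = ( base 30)7O2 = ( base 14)27B8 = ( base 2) 1101101101110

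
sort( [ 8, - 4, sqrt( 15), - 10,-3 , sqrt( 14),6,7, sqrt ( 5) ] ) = [ - 10,-4, - 3 , sqrt( 5),  sqrt(14),sqrt(15),6,7 , 8]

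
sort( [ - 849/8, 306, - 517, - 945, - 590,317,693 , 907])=[ - 945,-590, - 517, - 849/8, 306, 317,693, 907]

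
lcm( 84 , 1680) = 1680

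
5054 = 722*7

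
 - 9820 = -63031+53211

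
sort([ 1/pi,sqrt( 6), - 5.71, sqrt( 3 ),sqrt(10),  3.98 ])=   [ -5.71,1/pi,sqrt(3),sqrt (6), sqrt( 10 ),3.98]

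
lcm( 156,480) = 6240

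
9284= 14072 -4788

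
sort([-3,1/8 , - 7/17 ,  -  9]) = [  -  9,-3, - 7/17,1/8]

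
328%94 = 46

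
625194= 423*1478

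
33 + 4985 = 5018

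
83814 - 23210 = 60604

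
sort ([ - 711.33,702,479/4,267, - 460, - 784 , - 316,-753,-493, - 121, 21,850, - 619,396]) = [ - 784, - 753, - 711.33, - 619, - 493, - 460,- 316, - 121 , 21,479/4,267, 396,702  ,  850 ] 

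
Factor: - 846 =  - 2^1*3^2 *47^1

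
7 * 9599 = 67193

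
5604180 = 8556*655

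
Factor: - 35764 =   -  2^2*8941^1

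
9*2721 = 24489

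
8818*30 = 264540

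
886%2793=886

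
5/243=5/243 =0.02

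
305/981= 305/981= 0.31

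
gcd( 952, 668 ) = 4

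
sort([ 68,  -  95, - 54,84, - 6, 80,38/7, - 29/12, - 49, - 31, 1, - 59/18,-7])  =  [ - 95,-54, - 49, - 31,  -  7, -6,  -  59/18, - 29/12,1,38/7,68,80,84]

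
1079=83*13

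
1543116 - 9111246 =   -  7568130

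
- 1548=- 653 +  -895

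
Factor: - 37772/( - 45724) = 19^1*23^( - 1 ) = 19/23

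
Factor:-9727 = -71^1*137^1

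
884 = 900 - 16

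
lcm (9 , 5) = 45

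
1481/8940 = 1481/8940 = 0.17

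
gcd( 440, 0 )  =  440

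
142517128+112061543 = 254578671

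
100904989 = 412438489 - 311533500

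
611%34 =33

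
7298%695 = 348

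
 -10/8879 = -1 + 8869/8879 = -0.00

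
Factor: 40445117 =40445117^1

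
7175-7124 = 51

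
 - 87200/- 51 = 1709 + 41/51 = 1709.80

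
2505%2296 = 209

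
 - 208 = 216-424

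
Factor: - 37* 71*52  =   - 136604 =- 2^2 * 13^1*37^1*71^1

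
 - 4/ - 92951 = 4/92951=0.00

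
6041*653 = 3944773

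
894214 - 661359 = 232855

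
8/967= 8/967= 0.01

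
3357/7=479  +  4/7 =479.57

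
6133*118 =723694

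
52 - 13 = 39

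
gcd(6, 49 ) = 1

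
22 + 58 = 80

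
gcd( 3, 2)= 1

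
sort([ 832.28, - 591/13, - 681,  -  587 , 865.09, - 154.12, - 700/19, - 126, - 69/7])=[ - 681 , - 587,-154.12, - 126, - 591/13, - 700/19, - 69/7,832.28,865.09] 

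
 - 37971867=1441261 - 39413128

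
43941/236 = 186+45/236= 186.19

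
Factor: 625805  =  5^1*47^1*2663^1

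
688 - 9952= - 9264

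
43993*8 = 351944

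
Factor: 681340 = 2^2 * 5^1* 11^1 *19^1*163^1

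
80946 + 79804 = 160750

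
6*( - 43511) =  - 261066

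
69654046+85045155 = 154699201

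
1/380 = 1/380 = 0.00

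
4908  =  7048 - 2140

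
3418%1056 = 250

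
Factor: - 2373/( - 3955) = 3/5 = 3^1*5^(-1)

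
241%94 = 53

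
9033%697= 669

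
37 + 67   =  104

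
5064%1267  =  1263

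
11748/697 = 16 + 596/697 = 16.86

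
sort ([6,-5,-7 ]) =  [-7, - 5, 6 ] 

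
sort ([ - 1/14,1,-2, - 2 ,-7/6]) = [-2  ,-2, - 7/6, - 1/14,1] 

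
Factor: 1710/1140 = 2^( - 1)*3^1 = 3/2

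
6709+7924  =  14633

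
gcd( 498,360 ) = 6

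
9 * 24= 216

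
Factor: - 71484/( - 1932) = 37^1 = 37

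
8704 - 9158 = - 454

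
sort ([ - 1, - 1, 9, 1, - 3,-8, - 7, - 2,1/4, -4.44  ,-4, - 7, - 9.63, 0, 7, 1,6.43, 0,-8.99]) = [-9.63, - 8.99, - 8, - 7, - 7 ,-4.44, - 4, - 3,-2, - 1, - 1, 0,0, 1/4 , 1, 1, 6.43,7, 9] 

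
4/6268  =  1/1567 = 0.00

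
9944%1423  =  1406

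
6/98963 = 6/98963 = 0.00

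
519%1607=519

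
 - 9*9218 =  - 82962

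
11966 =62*193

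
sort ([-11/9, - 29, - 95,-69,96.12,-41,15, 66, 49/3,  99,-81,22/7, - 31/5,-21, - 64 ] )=[ - 95,-81, - 69, - 64,-41 ,- 29,  -  21,-31/5, - 11/9,22/7 , 15, 49/3,66,96.12,99]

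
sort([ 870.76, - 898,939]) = [ - 898,870.76 , 939] 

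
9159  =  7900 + 1259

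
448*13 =5824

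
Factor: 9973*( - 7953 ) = -79315269=- 3^1*11^1*241^1*9973^1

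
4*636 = 2544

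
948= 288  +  660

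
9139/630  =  14 + 319/630 = 14.51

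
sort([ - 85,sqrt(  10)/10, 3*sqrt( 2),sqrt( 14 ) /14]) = [ - 85, sqrt( 14) /14,  sqrt( 10)/10, 3*sqrt( 2 )]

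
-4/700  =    -  1+174/175 = - 0.01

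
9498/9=3166/3 = 1055.33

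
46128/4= 11532 = 11532.00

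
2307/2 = 1153 + 1/2 =1153.50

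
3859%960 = 19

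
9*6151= 55359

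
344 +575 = 919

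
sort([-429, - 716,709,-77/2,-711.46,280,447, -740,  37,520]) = [-740, - 716, - 711.46, - 429, - 77/2, 37,280,447,520,  709]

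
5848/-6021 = -5848/6021 = - 0.97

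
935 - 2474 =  - 1539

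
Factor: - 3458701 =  - 17^1*31^1 * 6563^1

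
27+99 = 126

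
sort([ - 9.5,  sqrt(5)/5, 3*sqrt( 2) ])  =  [-9.5,sqrt( 5)/5, 3*sqrt (2 ) ]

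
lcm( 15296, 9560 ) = 76480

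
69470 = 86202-16732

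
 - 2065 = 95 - 2160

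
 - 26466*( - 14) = 370524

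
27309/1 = 27309 = 27309.00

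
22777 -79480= - 56703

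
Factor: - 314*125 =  - 39250 = - 2^1*5^3*157^1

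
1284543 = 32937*39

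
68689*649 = 44579161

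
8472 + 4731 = 13203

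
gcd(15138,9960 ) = 6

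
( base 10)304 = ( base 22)DI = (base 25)C4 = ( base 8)460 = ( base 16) 130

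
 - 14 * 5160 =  - 72240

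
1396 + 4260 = 5656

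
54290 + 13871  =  68161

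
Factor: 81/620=2^( - 2)*3^4*5^( - 1)*31^( - 1)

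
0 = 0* 6369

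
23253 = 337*69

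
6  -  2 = 4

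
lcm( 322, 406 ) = 9338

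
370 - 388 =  - 18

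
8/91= 8/91= 0.09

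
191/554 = 191/554=   0.34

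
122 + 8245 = 8367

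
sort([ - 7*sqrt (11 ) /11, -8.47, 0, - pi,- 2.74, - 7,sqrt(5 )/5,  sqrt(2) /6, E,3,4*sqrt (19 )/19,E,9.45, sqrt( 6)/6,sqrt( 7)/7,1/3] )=[ - 8.47,-7,-pi,  -  2.74,  -  7*sqrt( 11 ) /11,0,sqrt(2)/6,1/3,sqrt( 7 )/7, sqrt( 6)/6, sqrt( 5)/5,4*sqrt( 19 )/19,E,E,3 , 9.45]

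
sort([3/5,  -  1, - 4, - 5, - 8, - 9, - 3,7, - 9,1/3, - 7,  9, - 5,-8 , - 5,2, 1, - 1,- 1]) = [  -  9,  -  9, - 8, - 8, -7 ,-5, - 5, - 5, - 4, - 3, - 1, -1,  -  1,1/3,3/5,1,2,7,9] 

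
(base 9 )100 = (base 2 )1010001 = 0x51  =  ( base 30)2l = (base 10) 81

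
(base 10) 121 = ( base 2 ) 1111001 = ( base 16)79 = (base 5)441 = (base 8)171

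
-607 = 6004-6611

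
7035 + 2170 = 9205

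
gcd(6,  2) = 2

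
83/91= 83/91   =  0.91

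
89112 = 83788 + 5324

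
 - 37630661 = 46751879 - 84382540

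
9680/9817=9680/9817 = 0.99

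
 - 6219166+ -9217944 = - 15437110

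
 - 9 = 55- 64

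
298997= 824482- 525485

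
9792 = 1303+8489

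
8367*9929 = 83075943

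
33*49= 1617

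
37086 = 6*6181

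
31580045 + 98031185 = 129611230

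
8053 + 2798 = 10851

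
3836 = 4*959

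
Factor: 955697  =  955697^1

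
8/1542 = 4/771=0.01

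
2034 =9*226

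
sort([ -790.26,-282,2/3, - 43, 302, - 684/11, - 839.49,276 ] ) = [ - 839.49, - 790.26,  -  282, - 684/11, - 43,2/3 , 276,302 ]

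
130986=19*6894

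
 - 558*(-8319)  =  4642002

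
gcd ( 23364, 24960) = 12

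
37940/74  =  18970/37  =  512.70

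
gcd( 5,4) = 1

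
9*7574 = 68166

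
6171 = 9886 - 3715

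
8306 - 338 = 7968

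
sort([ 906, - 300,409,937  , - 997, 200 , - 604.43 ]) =[ - 997, - 604.43,- 300, 200,409,906, 937 ] 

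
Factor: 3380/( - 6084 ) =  - 3^( - 2)*5^1 = - 5/9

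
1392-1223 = 169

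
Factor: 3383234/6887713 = 2^1*7^ ( - 1 ) * 41^(-1 )*103^( - 1)*233^ ( - 1) * 397^1*4261^1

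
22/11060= 11/5530 = 0.00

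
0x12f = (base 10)303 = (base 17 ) 10E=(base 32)9f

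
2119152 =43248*49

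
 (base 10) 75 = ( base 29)2H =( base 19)3I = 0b1001011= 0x4b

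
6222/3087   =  2+ 16/1029= 2.02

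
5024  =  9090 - 4066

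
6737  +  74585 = 81322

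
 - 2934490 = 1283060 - 4217550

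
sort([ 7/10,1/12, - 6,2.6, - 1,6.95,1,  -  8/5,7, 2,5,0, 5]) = [ - 6,-8/5, - 1,0, 1/12,7/10,  1 , 2,2.6,  5,5, 6.95,7] 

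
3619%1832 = 1787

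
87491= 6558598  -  6471107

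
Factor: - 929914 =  - 2^1*29^1 *16033^1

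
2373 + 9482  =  11855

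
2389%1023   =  343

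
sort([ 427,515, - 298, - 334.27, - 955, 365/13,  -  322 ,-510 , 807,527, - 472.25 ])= [-955,-510 , - 472.25, - 334.27,-322,-298,365/13 , 427,515, 527 , 807 ] 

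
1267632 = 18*70424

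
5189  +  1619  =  6808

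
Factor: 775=5^2 * 31^1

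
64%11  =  9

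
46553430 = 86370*539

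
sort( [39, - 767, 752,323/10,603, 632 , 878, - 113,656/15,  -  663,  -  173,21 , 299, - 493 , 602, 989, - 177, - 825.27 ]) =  [ - 825.27, - 767, - 663, - 493,-177, - 173, - 113,21, 323/10, 39,  656/15,  299,602,603, 632, 752, 878,989]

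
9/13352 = 9/13352= 0.00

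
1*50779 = 50779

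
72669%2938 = 2157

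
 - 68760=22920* ( - 3)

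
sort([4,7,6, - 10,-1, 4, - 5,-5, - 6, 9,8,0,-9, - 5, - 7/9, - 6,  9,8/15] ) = [ - 10, - 9,  -  6, - 6,-5, - 5,-5  , - 1,-7/9, 0,  8/15,4,4,6,7, 8,9, 9]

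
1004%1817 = 1004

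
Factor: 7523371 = 503^1*14957^1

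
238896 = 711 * 336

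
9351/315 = 1039/35 =29.69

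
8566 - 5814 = 2752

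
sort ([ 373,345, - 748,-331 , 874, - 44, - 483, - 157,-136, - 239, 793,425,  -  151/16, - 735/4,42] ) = [ - 748, - 483, -331, - 239 , - 735/4,  -  157,-136, - 44, - 151/16,42, 345, 373,425,793 , 874 ]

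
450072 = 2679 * 168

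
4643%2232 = 179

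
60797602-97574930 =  - 36777328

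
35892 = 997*36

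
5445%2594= 257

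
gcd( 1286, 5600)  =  2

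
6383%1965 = 488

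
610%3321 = 610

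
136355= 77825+58530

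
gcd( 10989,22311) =333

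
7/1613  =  7/1613 = 0.00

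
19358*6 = 116148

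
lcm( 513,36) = 2052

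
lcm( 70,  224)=1120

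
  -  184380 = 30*( - 6146 ) 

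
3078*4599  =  14155722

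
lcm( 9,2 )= 18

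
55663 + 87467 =143130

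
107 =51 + 56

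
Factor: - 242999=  - 242999^1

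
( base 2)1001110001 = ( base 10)625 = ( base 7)1552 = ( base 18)1GD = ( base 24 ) 121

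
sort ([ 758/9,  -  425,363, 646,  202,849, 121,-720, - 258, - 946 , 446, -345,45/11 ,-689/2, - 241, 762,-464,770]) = [  -  946,  -  720,  -  464 ,  -  425, - 345, - 689/2, - 258,  -  241,  45/11, 758/9  ,  121,202,363 , 446,646, 762, 770 , 849] 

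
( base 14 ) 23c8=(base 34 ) 5du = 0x186C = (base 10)6252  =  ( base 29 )7ch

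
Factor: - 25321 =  - 25321^1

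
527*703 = 370481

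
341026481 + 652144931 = 993171412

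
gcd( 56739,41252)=1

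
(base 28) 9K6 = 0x1DC6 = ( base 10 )7622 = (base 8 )16706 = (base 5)220442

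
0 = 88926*0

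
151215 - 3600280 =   -  3449065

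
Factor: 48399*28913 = 1399360287 = 3^1*13^1*17^1*29^1*73^1*997^1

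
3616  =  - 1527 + 5143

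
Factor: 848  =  2^4*53^1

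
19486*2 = 38972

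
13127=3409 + 9718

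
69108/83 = 832+52/83 = 832.63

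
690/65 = 10 + 8/13  =  10.62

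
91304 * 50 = 4565200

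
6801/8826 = 2267/2942  =  0.77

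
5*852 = 4260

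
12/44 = 3/11 = 0.27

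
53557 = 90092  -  36535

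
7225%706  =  165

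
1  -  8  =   - 7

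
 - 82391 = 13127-95518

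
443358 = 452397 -9039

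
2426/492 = 1213/246 = 4.93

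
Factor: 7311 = 3^1*2437^1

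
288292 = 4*72073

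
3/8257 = 3/8257 = 0.00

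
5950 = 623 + 5327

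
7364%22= 16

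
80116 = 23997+56119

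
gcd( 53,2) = 1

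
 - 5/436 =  - 1 + 431/436 = - 0.01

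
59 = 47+12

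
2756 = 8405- 5649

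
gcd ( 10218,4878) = 6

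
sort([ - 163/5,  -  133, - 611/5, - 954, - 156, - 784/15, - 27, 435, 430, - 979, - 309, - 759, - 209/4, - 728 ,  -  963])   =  [ - 979,  -  963, - 954, - 759,-728, - 309, - 156, - 133, - 611/5, - 784/15,-209/4, - 163/5, - 27, 430, 435]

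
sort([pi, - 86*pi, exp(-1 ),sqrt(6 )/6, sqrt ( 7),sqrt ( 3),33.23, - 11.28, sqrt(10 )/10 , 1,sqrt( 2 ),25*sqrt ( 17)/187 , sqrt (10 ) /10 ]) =[ - 86 *pi, - 11.28,sqrt(10)/10, sqrt ( 10 )/10 , exp( - 1 ),sqrt( 6 ) /6,25*sqrt(17 ) /187,1,sqrt(2 ),sqrt( 3) , sqrt ( 7) , pi, 33.23]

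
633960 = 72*8805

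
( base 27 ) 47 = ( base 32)3J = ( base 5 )430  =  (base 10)115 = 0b1110011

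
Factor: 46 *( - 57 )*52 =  - 2^3*3^1*13^1*19^1*23^1 = - 136344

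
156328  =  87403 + 68925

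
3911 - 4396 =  - 485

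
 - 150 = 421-571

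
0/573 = 0 = 0.00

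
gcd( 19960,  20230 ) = 10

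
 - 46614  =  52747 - 99361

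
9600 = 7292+2308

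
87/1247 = 3/43=0.07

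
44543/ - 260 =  - 44543/260= -  171.32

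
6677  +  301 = 6978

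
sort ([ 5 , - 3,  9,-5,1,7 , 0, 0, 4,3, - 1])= [ - 5,-3, -1,0,  0, 1, 3,4  ,  5,7, 9 ] 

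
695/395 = 1 + 60/79  =  1.76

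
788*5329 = 4199252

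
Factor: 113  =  113^1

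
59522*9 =535698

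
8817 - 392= 8425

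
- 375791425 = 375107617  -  750899042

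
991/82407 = 991/82407   =  0.01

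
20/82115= 4/16423 = 0.00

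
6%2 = 0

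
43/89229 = 43/89229 = 0.00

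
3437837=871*3947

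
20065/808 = 20065/808 =24.83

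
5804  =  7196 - 1392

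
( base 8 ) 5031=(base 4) 220121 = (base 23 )4k9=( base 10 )2585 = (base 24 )4BH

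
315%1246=315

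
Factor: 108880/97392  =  6805/6087 = 3^( - 1)* 5^1*1361^1 * 2029^(-1 )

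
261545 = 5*52309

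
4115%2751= 1364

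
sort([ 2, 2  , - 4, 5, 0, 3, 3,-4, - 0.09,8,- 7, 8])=[ - 7, -4 , - 4,-0.09, 0, 2, 2,3, 3, 5,  8, 8 ]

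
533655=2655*201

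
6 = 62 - 56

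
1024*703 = 719872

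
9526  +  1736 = 11262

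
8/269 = 8/269 = 0.03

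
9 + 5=14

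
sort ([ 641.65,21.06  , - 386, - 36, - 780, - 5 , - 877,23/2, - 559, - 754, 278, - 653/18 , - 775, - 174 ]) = [ - 877, - 780, - 775, - 754, - 559,-386, - 174, - 653/18, - 36, - 5, 23/2, 21.06,278, 641.65] 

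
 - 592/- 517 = 592/517 = 1.15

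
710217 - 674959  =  35258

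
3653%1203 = 44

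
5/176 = 5/176=0.03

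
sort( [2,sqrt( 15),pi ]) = [ 2,pi, sqrt ( 15)]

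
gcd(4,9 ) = 1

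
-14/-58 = 7/29 = 0.24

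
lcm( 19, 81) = 1539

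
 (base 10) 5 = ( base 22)5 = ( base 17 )5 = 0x5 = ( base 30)5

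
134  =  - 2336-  - 2470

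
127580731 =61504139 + 66076592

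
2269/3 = 2269/3 = 756.33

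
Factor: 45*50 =2250 = 2^1*3^2*5^3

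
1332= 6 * 222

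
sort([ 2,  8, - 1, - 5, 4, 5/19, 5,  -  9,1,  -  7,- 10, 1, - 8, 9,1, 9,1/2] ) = [ - 10,  -  9,  -  8,-7, - 5, - 1,5/19, 1/2,1 , 1, 1,2, 4,5,  8 , 9 , 9]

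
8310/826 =10 + 25/413=10.06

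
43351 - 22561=20790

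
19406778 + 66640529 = 86047307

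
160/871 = 160/871 =0.18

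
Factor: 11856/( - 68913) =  - 2^4*3^ ( - 1 )*  31^( - 1) = -16/93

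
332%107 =11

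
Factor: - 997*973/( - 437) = 7^1*19^ ( - 1 )*23^( - 1)*139^1*997^1 = 970081/437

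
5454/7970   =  2727/3985 = 0.68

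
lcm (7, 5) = 35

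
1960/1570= 1 + 39/157 = 1.25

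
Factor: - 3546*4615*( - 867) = 2^1*3^3*5^1*13^1*17^2*71^1*197^1= 14188272930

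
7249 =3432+3817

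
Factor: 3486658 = 2^1*7^1*37^1*53^1*127^1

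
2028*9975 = 20229300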